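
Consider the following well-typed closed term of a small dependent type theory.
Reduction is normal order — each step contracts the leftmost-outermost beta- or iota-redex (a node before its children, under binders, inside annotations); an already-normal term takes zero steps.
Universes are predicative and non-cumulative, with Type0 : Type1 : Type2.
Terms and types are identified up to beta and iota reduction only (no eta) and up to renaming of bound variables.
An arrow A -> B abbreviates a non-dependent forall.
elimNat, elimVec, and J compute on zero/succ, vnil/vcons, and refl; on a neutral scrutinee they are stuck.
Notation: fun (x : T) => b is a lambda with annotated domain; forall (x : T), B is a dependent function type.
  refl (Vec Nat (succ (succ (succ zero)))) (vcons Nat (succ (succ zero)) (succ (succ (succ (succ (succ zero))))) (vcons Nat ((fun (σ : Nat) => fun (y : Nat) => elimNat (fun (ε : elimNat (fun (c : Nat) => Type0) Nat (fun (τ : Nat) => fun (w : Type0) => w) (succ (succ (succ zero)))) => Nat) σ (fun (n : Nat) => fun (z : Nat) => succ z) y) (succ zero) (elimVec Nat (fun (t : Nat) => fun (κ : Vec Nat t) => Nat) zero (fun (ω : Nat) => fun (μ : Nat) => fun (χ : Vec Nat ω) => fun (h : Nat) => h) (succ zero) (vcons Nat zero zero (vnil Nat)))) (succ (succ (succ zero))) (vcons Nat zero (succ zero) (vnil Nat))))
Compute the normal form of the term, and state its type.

normal form:
  refl (Vec Nat (succ (succ (succ zero)))) (vcons Nat (succ (succ zero)) (succ (succ (succ (succ (succ zero))))) (vcons Nat (succ zero) (succ (succ (succ zero))) (vcons Nat zero (succ zero) (vnil Nat))))
inferred type:
  Eq (Vec Nat (succ (succ (succ zero)))) (vcons Nat (succ (succ zero)) (succ (succ (succ (succ (succ zero))))) (vcons Nat (succ zero) (succ (succ (succ zero))) (vcons Nat zero (succ zero) (vnil Nat)))) (vcons Nat (succ (succ zero)) (succ (succ (succ (succ (succ zero))))) (vcons Nat (succ zero) (succ (succ (succ zero))) (vcons Nat zero (succ zero) (vnil Nat))))


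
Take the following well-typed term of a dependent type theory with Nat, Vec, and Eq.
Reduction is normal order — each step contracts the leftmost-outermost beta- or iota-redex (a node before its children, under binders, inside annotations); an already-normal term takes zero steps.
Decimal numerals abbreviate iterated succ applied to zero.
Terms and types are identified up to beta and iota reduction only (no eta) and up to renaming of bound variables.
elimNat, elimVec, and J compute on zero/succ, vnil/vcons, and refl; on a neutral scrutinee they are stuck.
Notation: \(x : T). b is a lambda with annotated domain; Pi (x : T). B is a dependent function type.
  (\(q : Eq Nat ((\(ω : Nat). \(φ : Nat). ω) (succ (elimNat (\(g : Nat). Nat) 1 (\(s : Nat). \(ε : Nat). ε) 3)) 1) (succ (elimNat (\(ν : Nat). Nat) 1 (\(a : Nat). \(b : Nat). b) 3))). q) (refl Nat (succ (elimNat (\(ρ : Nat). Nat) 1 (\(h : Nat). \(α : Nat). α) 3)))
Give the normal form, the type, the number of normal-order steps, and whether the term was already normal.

resulting normal form:
  refl Nat 2
inferred type:
  Eq Nat 2 2
steps to reach normal form (normal order): 11
term was already normal: no
first redex: a beta-redex


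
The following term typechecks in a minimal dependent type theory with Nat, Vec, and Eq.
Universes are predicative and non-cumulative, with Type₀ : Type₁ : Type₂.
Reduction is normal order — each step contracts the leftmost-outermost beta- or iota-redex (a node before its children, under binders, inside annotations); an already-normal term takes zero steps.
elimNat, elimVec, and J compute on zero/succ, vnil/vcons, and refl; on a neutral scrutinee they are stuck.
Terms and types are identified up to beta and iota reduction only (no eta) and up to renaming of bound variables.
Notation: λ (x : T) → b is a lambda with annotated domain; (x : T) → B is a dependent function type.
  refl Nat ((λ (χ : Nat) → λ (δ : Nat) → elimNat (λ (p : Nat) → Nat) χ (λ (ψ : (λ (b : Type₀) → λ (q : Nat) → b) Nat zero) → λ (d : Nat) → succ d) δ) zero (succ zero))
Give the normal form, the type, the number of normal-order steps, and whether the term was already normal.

normal form:
  refl Nat (succ zero)
type:
  Eq Nat (succ zero) (succ zero)
steps to reach normal form (normal order): 6
started in normal form: no
first contracted redex: a beta-redex


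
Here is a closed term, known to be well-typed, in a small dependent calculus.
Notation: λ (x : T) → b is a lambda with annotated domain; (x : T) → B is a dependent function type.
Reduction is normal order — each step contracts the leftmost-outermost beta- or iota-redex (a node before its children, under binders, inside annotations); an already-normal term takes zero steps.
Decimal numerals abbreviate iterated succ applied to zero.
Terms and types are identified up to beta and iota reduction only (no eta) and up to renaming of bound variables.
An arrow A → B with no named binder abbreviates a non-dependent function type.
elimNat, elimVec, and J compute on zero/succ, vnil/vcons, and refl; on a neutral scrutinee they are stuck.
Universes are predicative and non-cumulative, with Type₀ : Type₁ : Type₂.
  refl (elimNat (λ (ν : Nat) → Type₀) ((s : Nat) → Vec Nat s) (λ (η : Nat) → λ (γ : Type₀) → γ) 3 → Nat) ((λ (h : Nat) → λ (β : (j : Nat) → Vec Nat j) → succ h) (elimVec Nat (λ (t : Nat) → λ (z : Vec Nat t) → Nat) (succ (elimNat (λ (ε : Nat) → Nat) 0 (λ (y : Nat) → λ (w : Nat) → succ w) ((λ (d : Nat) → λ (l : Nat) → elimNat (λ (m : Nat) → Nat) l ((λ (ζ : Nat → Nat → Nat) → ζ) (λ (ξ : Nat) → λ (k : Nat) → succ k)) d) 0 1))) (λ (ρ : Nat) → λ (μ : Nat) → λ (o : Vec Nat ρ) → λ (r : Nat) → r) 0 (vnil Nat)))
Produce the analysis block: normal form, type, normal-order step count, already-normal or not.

reduced normal form:
  refl (((ν : Nat) → Vec Nat ν) → Nat) (λ (s : (η : Nat) → Vec Nat η) → 3)
the term's type:
  Eq (((ν : Nat) → Vec Nat ν) → Nat) (λ (s : (η : Nat) → Vec Nat η) → 3) (λ (γ : (h : Nat) → Vec Nat h) → 3)
reduction steps (normal order): 19
started in normal form: no
first contracted redex: an elimNat iota-redex


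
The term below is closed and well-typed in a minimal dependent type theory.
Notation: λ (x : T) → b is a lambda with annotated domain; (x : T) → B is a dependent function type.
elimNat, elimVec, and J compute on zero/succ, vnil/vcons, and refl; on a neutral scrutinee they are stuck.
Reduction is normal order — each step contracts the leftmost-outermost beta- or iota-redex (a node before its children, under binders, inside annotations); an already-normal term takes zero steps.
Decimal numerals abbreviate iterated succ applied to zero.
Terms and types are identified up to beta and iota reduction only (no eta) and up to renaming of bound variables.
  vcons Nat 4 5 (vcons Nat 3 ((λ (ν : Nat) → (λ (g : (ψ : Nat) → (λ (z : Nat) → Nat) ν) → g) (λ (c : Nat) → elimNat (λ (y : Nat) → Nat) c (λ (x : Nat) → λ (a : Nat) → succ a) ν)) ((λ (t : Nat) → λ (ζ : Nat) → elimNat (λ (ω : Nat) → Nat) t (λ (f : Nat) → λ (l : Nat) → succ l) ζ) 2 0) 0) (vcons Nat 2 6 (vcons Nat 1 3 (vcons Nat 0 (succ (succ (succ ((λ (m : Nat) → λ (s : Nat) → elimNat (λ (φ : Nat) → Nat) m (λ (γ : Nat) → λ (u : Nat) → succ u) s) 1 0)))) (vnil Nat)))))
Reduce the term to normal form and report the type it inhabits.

reduced normal form:
  vcons Nat 4 5 (vcons Nat 3 2 (vcons Nat 2 6 (vcons Nat 1 3 (vcons Nat 0 4 (vnil Nat)))))
type:
  Vec Nat 5


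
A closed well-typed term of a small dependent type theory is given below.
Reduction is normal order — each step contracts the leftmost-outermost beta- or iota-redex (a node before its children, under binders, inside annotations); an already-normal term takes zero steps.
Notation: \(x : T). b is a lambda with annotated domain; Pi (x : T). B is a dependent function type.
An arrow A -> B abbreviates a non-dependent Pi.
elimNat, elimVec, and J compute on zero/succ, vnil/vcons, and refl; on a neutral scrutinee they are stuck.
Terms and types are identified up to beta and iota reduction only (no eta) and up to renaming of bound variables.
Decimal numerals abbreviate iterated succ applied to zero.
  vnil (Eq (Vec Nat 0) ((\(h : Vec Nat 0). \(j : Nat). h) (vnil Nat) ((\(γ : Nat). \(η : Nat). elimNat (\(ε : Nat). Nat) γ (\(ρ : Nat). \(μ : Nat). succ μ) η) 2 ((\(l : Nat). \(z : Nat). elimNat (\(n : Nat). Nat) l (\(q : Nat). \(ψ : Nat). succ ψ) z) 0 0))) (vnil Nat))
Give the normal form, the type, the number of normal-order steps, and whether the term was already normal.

resulting normal form:
  vnil (Eq (Vec Nat 0) (vnil Nat) (vnil Nat))
inferred type:
  Vec (Eq (Vec Nat 0) (vnil Nat) (vnil Nat)) 0
normal-order step count: 2
started in normal form: no
first contracted redex: a beta-redex


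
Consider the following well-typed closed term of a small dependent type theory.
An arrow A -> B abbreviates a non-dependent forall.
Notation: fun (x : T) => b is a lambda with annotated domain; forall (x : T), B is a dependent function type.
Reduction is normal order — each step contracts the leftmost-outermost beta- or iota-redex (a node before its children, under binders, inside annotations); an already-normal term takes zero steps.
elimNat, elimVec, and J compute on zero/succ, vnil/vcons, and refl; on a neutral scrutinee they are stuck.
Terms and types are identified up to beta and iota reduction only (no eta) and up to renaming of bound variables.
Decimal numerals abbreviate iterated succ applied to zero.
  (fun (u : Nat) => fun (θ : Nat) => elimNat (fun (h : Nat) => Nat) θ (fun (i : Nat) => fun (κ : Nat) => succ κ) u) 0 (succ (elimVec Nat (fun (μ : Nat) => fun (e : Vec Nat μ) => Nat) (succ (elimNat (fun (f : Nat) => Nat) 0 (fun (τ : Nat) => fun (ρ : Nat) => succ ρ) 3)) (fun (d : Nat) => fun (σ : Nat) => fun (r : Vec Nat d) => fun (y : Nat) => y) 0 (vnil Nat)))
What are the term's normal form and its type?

normal form:
  5
the term's type:
  Nat
observation: normalization takes exactly 14 steps under the normal-order strategy.


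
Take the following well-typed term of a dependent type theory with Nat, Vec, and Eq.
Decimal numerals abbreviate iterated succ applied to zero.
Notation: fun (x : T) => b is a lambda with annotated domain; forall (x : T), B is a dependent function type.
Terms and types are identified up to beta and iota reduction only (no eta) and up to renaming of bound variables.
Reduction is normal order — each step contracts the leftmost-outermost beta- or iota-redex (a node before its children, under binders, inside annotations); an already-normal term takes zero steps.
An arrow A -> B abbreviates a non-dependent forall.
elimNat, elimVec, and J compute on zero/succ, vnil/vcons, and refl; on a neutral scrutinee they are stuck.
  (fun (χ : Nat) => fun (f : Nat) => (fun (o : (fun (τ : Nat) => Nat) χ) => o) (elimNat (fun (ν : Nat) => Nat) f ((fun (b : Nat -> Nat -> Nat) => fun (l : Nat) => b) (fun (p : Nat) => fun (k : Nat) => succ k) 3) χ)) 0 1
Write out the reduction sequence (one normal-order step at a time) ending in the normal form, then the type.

normal-order reduction:
  (fun (χ : Nat) => fun (f : Nat) => (fun (o : (fun (τ : Nat) => Nat) χ) => o) (elimNat (fun (ν : Nat) => Nat) f ((fun (b : Nat -> Nat -> Nat) => fun (l : Nat) => b) (fun (p : Nat) => fun (k : Nat) => succ k) 3) χ)) 0 1
  ~> (fun (χ : Nat) => (fun (f : (fun (o : Nat) => Nat) 0) => f) (elimNat (fun (τ : Nat) => Nat) χ ((fun (ν : Nat -> Nat -> Nat) => fun (b : Nat) => ν) (fun (l : Nat) => fun (p : Nat) => succ p) 3) 0)) 1
  ~> (fun (χ : (fun (f : Nat) => Nat) 0) => χ) (elimNat (fun (o : Nat) => Nat) 1 ((fun (τ : Nat -> Nat -> Nat) => fun (ν : Nat) => τ) (fun (b : Nat) => fun (l : Nat) => succ l) 3) 0)
  ~> elimNat (fun (χ : Nat) => Nat) 1 ((fun (f : Nat -> Nat -> Nat) => fun (o : Nat) => f) (fun (τ : Nat) => fun (ν : Nat) => succ ν) 3) 0
  ~> 1
inferred type:
  Nat


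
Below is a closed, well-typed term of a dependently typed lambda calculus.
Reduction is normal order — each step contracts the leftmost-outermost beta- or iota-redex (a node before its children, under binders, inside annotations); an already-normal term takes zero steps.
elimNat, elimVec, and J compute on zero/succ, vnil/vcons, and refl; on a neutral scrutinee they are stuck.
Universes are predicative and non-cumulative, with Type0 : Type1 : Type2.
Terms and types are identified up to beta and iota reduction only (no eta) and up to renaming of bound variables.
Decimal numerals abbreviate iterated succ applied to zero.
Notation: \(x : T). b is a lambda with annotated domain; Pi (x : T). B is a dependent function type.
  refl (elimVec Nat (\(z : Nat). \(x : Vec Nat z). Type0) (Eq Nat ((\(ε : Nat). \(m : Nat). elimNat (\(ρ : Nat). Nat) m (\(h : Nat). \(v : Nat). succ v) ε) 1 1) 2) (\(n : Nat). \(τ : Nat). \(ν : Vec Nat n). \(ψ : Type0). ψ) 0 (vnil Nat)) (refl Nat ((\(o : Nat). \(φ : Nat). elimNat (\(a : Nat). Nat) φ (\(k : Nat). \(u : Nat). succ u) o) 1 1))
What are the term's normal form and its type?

resulting normal form:
  refl (Eq Nat 2 2) (refl Nat 2)
type:
  Eq (Eq Nat 2 2) (refl Nat 2) (refl Nat 2)


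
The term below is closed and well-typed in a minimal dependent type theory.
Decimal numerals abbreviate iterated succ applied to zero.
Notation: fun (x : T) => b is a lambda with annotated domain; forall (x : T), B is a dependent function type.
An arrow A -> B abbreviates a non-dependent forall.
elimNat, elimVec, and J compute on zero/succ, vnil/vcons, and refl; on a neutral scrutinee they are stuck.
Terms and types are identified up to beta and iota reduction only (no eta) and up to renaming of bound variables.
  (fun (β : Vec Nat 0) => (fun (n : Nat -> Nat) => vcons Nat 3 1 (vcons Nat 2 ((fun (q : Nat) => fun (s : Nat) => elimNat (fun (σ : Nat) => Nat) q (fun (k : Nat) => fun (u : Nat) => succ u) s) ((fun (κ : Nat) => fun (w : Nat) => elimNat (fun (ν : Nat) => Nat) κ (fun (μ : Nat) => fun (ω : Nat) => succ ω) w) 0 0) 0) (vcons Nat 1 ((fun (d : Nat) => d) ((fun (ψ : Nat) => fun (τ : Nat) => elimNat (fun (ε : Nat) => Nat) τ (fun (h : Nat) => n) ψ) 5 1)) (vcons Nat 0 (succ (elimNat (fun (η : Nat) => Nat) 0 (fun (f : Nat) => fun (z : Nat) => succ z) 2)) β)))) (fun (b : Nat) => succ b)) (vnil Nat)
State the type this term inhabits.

the term's type:
  Vec Nat 4


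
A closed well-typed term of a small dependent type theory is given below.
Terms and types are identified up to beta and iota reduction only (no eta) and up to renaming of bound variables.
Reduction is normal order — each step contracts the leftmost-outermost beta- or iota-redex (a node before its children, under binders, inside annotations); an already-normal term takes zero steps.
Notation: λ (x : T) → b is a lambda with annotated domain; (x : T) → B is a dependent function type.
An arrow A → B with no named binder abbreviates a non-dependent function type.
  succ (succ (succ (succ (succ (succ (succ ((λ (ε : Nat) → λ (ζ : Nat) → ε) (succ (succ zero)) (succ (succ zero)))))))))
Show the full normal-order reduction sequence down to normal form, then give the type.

normal-order reduction:
  succ (succ (succ (succ (succ (succ (succ ((λ (ε : Nat) → λ (ζ : Nat) → ε) (succ (succ zero)) (succ (succ zero)))))))))
  ~> succ (succ (succ (succ (succ (succ (succ ((λ (ε : Nat) → succ (succ zero)) (succ (succ zero)))))))))
  ~> succ (succ (succ (succ (succ (succ (succ (succ (succ zero))))))))
the term's type:
  Nat


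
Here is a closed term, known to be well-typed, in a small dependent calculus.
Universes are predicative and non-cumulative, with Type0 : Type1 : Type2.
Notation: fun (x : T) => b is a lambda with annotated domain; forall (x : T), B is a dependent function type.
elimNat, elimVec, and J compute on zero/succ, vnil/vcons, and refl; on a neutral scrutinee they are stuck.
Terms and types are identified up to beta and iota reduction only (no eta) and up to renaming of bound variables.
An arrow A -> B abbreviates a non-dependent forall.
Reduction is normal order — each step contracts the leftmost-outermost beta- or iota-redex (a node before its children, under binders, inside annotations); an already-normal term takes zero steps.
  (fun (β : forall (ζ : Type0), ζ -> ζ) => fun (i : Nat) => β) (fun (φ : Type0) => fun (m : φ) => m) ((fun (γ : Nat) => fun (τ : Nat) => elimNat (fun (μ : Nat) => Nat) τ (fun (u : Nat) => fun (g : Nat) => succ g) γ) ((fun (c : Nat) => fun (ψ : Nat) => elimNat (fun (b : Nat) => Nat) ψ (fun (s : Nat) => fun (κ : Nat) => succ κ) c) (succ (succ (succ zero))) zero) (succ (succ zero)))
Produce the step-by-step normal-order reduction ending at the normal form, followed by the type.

reduction (normal order):
  (fun (β : forall (ζ : Type0), ζ -> ζ) => fun (i : Nat) => β) (fun (φ : Type0) => fun (m : φ) => m) ((fun (γ : Nat) => fun (τ : Nat) => elimNat (fun (μ : Nat) => Nat) τ (fun (u : Nat) => fun (g : Nat) => succ g) γ) ((fun (c : Nat) => fun (ψ : Nat) => elimNat (fun (b : Nat) => Nat) ψ (fun (s : Nat) => fun (κ : Nat) => succ κ) c) (succ (succ (succ zero))) zero) (succ (succ zero)))
  ~> (fun (β : Nat) => fun (ζ : Type0) => fun (i : ζ) => i) ((fun (φ : Nat) => fun (m : Nat) => elimNat (fun (γ : Nat) => Nat) m (fun (τ : Nat) => fun (μ : Nat) => succ μ) φ) ((fun (u : Nat) => fun (g : Nat) => elimNat (fun (c : Nat) => Nat) g (fun (ψ : Nat) => fun (b : Nat) => succ b) u) (succ (succ (succ zero))) zero) (succ (succ zero)))
  ~> fun (β : Type0) => fun (ζ : β) => ζ
inferred type:
  forall (β : Type0), β -> β


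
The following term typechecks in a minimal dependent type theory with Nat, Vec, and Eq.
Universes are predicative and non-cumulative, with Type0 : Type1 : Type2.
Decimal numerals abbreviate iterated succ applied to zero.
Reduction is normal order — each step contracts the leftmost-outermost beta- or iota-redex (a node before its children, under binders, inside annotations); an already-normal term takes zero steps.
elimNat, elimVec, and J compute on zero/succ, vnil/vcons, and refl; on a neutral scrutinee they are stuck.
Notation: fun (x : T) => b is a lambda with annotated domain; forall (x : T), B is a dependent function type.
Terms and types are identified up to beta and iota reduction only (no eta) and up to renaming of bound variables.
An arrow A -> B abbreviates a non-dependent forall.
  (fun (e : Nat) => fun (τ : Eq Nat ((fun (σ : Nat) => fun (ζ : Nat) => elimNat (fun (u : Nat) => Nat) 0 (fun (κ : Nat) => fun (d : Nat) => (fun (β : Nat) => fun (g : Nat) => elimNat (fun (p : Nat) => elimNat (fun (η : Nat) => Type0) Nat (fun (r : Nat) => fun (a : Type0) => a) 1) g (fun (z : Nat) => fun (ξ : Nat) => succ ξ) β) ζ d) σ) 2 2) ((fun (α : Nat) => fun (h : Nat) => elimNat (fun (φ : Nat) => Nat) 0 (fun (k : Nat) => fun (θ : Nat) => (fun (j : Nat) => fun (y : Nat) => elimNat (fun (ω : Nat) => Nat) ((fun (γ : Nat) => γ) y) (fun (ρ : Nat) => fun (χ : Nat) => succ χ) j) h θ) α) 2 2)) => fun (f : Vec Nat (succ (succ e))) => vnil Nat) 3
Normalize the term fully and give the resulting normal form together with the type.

normal form:
  fun (e : Eq Nat 4 4) => fun (τ : Vec Nat 5) => vnil Nat
the term's type:
  Eq Nat 4 4 -> Vec Nat 5 -> Vec Nat 0


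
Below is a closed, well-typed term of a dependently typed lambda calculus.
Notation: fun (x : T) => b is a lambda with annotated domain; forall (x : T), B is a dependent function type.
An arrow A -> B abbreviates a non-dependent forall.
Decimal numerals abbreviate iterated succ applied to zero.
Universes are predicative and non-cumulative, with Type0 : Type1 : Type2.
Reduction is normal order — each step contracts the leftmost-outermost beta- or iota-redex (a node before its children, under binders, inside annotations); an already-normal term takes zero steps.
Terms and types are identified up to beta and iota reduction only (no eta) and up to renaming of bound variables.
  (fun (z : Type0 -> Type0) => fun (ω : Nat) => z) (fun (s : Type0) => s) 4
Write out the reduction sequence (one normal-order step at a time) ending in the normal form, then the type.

normal-order reduction sequence:
  (fun (z : Type0 -> Type0) => fun (ω : Nat) => z) (fun (s : Type0) => s) 4
  ~> (fun (z : Nat) => fun (ω : Type0) => ω) 4
  ~> fun (z : Type0) => z
inferred type:
  Type0 -> Type0


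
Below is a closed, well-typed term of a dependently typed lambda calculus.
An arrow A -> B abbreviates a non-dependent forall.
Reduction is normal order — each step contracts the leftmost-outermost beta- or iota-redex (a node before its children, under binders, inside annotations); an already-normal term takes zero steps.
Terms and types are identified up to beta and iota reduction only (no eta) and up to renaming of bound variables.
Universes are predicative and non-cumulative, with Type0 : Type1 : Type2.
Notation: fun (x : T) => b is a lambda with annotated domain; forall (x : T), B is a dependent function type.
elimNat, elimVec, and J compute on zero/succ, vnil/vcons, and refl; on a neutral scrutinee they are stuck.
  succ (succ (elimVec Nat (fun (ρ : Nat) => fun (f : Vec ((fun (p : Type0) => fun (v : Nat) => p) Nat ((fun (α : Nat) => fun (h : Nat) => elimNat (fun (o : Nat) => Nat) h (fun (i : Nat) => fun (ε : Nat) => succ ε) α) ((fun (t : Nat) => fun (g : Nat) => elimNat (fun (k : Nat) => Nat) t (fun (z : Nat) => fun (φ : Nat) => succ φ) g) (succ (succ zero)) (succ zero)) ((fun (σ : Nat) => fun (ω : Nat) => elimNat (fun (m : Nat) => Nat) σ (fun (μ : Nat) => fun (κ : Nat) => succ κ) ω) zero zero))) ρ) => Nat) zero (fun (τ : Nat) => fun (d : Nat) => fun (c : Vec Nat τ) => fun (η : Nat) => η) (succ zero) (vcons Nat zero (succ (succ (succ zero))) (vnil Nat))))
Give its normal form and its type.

resulting normal form:
  succ (succ zero)
type:
  Nat


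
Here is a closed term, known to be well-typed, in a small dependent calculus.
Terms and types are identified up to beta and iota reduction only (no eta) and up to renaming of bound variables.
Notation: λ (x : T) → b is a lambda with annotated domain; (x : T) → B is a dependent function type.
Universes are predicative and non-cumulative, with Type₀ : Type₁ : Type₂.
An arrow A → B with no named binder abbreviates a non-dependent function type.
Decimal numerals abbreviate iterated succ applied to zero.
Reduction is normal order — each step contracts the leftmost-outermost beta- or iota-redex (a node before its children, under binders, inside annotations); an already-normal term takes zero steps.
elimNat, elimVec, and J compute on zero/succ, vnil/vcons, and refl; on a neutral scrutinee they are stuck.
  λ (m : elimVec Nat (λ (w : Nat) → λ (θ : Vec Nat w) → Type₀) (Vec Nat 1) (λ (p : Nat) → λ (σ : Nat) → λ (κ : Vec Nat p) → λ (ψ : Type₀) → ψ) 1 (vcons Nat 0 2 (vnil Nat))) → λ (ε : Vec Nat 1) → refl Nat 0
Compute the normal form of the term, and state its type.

resulting normal form:
  λ (m : Vec Nat 1) → λ (w : Vec Nat 1) → refl Nat 0
the term's type:
  Vec Nat 1 → Vec Nat 1 → Eq Nat 0 0
observation: normalization takes exactly 6 steps under the normal-order strategy.


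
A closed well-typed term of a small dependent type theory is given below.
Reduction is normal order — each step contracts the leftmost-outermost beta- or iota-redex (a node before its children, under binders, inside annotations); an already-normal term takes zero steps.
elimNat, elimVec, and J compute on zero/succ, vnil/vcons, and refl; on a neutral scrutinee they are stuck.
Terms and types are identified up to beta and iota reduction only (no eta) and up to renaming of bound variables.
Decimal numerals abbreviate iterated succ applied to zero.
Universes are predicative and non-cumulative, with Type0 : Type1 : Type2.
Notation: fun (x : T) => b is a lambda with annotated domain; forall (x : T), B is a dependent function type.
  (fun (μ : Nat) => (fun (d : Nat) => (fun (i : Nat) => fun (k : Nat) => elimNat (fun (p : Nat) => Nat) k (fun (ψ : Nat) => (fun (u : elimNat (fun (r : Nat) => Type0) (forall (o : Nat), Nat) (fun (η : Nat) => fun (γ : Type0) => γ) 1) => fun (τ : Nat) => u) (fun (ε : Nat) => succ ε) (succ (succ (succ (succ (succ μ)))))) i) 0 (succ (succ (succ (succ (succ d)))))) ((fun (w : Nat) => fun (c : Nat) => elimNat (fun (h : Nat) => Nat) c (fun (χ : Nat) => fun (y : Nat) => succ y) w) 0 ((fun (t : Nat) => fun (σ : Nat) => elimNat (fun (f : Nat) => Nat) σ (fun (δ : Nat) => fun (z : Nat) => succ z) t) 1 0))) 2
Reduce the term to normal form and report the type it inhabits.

normal form:
  6
inferred type:
  Nat
observation: the term reaches its normal form after 14 normal-order steps.


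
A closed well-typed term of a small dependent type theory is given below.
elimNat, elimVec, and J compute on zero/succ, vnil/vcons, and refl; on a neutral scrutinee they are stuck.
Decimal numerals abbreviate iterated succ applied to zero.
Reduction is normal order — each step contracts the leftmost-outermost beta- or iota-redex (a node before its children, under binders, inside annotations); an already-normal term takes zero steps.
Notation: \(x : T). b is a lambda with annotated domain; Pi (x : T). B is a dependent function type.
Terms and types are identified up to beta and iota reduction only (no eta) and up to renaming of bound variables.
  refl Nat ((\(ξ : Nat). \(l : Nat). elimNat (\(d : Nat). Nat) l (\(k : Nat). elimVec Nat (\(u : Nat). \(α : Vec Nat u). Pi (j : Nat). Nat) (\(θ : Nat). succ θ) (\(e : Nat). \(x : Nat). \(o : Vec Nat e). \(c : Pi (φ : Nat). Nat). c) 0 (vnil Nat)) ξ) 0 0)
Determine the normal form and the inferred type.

reduced normal form:
  refl Nat 0
inferred type:
  Eq Nat 0 0


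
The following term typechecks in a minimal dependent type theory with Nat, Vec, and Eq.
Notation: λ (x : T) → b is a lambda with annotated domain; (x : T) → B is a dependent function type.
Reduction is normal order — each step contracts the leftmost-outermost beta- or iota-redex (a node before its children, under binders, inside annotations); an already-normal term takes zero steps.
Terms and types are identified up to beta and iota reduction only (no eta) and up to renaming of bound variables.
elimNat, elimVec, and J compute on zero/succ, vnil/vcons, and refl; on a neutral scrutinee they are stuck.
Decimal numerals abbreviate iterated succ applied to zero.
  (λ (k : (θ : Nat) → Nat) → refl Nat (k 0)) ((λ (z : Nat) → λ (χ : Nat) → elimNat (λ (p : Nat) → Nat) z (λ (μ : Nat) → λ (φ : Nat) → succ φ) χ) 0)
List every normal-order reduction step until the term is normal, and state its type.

normal-order reduction:
  (λ (k : (θ : Nat) → Nat) → refl Nat (k 0)) ((λ (z : Nat) → λ (χ : Nat) → elimNat (λ (p : Nat) → Nat) z (λ (μ : Nat) → λ (φ : Nat) → succ φ) χ) 0)
  ~> refl Nat ((λ (k : Nat) → λ (θ : Nat) → elimNat (λ (z : Nat) → Nat) k (λ (χ : Nat) → λ (p : Nat) → succ p) θ) 0 0)
  ~> refl Nat ((λ (k : Nat) → elimNat (λ (θ : Nat) → Nat) 0 (λ (z : Nat) → λ (χ : Nat) → succ χ) k) 0)
  ~> refl Nat (elimNat (λ (k : Nat) → Nat) 0 (λ (θ : Nat) → λ (z : Nat) → succ z) 0)
  ~> refl Nat 0
type:
  Eq Nat 0 0


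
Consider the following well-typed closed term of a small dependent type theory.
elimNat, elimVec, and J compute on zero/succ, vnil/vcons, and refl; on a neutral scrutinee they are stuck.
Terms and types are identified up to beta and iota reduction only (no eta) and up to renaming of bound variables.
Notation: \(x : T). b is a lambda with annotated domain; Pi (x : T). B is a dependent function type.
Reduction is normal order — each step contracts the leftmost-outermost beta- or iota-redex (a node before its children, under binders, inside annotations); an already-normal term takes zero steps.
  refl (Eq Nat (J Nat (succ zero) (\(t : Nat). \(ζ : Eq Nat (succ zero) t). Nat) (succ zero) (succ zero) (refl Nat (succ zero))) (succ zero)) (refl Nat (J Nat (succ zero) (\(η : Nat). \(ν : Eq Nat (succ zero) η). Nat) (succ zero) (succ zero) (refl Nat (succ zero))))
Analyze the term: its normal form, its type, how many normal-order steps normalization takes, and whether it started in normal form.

resulting normal form:
  refl (Eq Nat (succ zero) (succ zero)) (refl Nat (succ zero))
the term's type:
  Eq (Eq Nat (succ zero) (succ zero)) (refl Nat (succ zero)) (refl Nat (succ zero))
normal-order step count: 2
started in normal form: no
first contracted redex: a J iota-redex


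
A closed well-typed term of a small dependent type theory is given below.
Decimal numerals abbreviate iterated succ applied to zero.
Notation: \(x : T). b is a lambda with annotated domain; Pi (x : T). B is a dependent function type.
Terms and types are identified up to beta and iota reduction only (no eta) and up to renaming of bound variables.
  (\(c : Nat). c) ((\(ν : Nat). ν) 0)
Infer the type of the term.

type:
  Nat


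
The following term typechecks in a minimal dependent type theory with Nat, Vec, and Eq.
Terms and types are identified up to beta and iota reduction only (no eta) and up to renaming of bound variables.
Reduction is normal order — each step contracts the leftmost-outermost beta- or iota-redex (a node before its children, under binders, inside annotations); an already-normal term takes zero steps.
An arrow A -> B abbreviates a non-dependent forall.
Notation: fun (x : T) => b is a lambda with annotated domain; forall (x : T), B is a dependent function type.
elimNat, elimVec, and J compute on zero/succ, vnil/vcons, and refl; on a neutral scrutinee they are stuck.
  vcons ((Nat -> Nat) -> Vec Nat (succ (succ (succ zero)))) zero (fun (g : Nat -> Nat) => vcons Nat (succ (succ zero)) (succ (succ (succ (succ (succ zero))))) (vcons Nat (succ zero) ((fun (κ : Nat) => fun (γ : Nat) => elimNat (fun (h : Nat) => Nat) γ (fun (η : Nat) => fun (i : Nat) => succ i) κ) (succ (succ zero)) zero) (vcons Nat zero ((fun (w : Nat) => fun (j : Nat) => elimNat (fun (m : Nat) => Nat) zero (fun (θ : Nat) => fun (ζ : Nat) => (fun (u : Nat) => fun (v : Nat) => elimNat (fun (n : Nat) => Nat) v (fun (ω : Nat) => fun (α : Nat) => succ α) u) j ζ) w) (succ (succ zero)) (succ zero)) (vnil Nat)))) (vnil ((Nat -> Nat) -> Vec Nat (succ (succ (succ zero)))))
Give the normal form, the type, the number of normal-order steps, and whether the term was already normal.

resulting normal form:
  vcons ((Nat -> Nat) -> Vec Nat (succ (succ (succ zero)))) zero (fun (g : Nat -> Nat) => vcons Nat (succ (succ zero)) (succ (succ (succ (succ (succ zero))))) (vcons Nat (succ zero) (succ (succ zero)) (vcons Nat zero (succ (succ zero)) (vnil Nat)))) (vnil ((Nat -> Nat) -> Vec Nat (succ (succ (succ zero)))))
inferred type:
  Vec ((Nat -> Nat) -> Vec Nat (succ (succ (succ zero)))) (succ zero)
steps to reach normal form (normal order): 30
term was already normal: no
first redex: a beta-redex


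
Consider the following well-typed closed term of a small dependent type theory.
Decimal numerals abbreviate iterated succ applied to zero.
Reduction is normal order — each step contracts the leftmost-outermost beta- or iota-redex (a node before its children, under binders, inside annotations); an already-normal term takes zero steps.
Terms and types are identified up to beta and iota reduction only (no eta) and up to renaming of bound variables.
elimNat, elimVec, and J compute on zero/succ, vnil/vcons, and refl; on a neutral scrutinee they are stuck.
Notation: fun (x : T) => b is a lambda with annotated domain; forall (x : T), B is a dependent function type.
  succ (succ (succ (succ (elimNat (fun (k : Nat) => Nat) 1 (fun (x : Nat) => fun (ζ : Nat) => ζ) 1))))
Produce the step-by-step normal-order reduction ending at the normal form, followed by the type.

reduction (normal order):
  succ (succ (succ (succ (elimNat (fun (k : Nat) => Nat) 1 (fun (x : Nat) => fun (ζ : Nat) => ζ) 1))))
  ~> succ (succ (succ (succ ((fun (k : Nat) => fun (x : Nat) => x) 0 (elimNat (fun (ζ : Nat) => Nat) 1 (fun (t : Nat) => fun (ψ : Nat) => ψ) 0)))))
  ~> succ (succ (succ (succ ((fun (k : Nat) => k) (elimNat (fun (x : Nat) => Nat) 1 (fun (ζ : Nat) => fun (t : Nat) => t) 0)))))
  ~> succ (succ (succ (succ (elimNat (fun (k : Nat) => Nat) 1 (fun (x : Nat) => fun (ζ : Nat) => ζ) 0))))
  ~> 5
type:
  Nat


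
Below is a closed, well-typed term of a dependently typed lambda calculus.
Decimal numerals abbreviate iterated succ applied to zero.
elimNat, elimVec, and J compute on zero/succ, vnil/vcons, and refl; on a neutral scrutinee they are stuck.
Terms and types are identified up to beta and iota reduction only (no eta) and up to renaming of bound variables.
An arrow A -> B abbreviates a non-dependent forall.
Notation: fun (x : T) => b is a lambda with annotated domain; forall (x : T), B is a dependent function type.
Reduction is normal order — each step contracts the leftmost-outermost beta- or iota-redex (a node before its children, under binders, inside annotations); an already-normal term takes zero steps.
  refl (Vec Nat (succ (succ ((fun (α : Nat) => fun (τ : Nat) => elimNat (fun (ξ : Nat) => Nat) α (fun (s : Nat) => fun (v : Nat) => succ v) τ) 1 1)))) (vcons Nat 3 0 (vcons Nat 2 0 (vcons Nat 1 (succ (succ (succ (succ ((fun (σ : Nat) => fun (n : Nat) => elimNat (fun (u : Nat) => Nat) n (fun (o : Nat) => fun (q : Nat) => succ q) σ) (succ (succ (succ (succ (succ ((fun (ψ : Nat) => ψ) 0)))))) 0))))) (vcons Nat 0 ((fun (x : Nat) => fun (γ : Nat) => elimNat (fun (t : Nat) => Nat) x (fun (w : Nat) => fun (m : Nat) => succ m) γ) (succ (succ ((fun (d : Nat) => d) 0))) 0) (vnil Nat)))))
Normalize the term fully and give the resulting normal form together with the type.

normal form:
  refl (Vec Nat 4) (vcons Nat 3 0 (vcons Nat 2 0 (vcons Nat 1 9 (vcons Nat 0 2 (vnil Nat)))))
inferred type:
  Eq (Vec Nat 4) (vcons Nat 3 0 (vcons Nat 2 0 (vcons Nat 1 9 (vcons Nat 0 2 (vnil Nat))))) (vcons Nat 3 0 (vcons Nat 2 0 (vcons Nat 1 9 (vcons Nat 0 2 (vnil Nat)))))
observation: the term reaches its normal form after 29 normal-order steps.


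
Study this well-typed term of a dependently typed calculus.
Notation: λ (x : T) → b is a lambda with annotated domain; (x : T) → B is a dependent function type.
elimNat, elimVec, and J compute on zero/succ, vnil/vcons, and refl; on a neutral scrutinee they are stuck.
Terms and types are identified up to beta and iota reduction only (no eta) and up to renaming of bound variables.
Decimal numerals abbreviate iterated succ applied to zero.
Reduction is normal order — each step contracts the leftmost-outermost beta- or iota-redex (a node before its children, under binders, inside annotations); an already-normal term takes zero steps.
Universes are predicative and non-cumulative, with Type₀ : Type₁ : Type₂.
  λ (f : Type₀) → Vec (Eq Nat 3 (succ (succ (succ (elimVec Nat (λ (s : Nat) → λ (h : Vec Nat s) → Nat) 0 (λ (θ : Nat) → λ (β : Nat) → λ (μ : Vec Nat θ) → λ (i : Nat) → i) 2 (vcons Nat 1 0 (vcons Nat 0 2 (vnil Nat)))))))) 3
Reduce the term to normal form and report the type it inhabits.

resulting normal form:
  λ (f : Type₀) → Vec (Eq Nat 3 3) 3
type:
  (f : Type₀) → Type₀
observation: normalization takes exactly 11 steps under the normal-order strategy.


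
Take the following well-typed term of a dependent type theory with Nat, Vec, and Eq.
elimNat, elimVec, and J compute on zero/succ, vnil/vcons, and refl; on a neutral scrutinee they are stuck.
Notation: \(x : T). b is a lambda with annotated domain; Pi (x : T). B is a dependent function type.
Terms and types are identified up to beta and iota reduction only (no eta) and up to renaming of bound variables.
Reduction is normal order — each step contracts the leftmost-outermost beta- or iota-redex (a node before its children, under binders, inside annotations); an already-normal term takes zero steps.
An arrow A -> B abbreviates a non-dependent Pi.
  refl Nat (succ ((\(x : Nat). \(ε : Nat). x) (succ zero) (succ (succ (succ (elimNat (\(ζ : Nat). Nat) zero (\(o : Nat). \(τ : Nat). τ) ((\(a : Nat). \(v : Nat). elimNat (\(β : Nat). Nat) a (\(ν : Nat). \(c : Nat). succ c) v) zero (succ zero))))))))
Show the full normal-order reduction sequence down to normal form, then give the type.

normal-order reduction sequence:
  refl Nat (succ ((\(x : Nat). \(ε : Nat). x) (succ zero) (succ (succ (succ (elimNat (\(ζ : Nat). Nat) zero (\(o : Nat). \(τ : Nat). τ) ((\(a : Nat). \(v : Nat). elimNat (\(β : Nat). Nat) a (\(ν : Nat). \(c : Nat). succ c) v) zero (succ zero))))))))
  ~> refl Nat (succ ((\(x : Nat). succ zero) (succ (succ (succ (elimNat (\(ε : Nat). Nat) zero (\(ζ : Nat). \(o : Nat). o) ((\(τ : Nat). \(a : Nat). elimNat (\(v : Nat). Nat) τ (\(β : Nat). \(ν : Nat). succ ν) a) zero (succ zero))))))))
  ~> refl Nat (succ (succ zero))
inferred type:
  Eq Nat (succ (succ zero)) (succ (succ zero))


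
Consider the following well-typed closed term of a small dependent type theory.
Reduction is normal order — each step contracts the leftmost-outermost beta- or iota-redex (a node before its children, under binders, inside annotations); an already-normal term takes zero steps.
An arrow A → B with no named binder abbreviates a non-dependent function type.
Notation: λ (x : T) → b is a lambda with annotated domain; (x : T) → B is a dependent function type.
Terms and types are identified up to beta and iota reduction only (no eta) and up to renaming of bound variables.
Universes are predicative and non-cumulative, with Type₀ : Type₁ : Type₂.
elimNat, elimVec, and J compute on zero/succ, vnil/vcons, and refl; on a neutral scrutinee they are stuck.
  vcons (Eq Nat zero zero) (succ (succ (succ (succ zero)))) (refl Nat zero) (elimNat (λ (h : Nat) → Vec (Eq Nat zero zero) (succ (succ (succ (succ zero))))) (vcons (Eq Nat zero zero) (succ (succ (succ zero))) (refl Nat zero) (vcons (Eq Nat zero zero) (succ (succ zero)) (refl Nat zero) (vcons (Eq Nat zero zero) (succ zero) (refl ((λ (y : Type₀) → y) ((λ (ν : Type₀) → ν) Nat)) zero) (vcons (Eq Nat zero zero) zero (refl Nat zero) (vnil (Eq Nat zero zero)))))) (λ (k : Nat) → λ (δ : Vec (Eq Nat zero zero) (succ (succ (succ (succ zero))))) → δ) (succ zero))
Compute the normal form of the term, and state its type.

resulting normal form:
  vcons (Eq Nat zero zero) (succ (succ (succ (succ zero)))) (refl Nat zero) (vcons (Eq Nat zero zero) (succ (succ (succ zero))) (refl Nat zero) (vcons (Eq Nat zero zero) (succ (succ zero)) (refl Nat zero) (vcons (Eq Nat zero zero) (succ zero) (refl Nat zero) (vcons (Eq Nat zero zero) zero (refl Nat zero) (vnil (Eq Nat zero zero))))))
type:
  Vec (Eq Nat zero zero) (succ (succ (succ (succ (succ zero)))))
observation: contracting an elimNat iota-redex first, the term normalizes in 6 steps.


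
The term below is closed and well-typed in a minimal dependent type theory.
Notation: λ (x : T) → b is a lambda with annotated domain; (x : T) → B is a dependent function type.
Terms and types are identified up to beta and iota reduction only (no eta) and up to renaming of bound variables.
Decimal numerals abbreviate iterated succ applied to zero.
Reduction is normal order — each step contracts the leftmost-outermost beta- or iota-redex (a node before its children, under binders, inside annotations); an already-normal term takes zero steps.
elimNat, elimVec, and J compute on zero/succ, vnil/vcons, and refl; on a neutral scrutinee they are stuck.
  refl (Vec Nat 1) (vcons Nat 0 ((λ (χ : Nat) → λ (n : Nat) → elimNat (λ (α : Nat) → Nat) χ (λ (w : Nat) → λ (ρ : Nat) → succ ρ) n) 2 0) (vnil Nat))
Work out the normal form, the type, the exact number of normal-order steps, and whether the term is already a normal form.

reduced normal form:
  refl (Vec Nat 1) (vcons Nat 0 2 (vnil Nat))
the term's type:
  Eq (Vec Nat 1) (vcons Nat 0 2 (vnil Nat)) (vcons Nat 0 2 (vnil Nat))
reduction steps (normal order): 3
term was already normal: no
first contracted redex: a beta-redex


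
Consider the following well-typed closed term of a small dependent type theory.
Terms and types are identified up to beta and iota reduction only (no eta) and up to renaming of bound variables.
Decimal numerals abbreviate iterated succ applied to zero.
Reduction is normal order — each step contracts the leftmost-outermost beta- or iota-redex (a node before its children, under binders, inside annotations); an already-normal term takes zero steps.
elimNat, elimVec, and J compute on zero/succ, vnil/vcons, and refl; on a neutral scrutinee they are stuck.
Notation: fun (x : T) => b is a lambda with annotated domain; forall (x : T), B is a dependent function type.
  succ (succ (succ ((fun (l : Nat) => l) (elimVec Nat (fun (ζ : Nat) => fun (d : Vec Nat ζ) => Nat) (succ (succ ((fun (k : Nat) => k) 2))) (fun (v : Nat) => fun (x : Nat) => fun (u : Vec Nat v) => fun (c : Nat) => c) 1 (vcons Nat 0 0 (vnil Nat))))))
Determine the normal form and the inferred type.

resulting normal form:
  7
inferred type:
  Nat
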